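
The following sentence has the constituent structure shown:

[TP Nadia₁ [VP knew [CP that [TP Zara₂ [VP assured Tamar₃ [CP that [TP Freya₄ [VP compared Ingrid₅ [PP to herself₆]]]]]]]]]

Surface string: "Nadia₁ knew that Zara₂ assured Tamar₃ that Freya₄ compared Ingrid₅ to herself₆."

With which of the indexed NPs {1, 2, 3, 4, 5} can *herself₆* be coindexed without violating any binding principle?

{4, 5}

*herself* is an anaphor, so Principle A applies: it must be bound in its binding domain.
Binding domain of *herself₆*: the embedded TP, whose subject is Freya₄.
*Nadia₁* c-commands the anaphor but is outside its binding domain → cannot satisfy Principle A.
*Zara₂* c-commands the anaphor but is outside its binding domain → cannot satisfy Principle A.
*Tamar₃* c-commands the anaphor but is outside its binding domain → cannot satisfy Principle A.
*Freya₄* c-commands the anaphor within its binding domain → licit binder.
*Ingrid₅* c-commands the anaphor within its binding domain → licit binder.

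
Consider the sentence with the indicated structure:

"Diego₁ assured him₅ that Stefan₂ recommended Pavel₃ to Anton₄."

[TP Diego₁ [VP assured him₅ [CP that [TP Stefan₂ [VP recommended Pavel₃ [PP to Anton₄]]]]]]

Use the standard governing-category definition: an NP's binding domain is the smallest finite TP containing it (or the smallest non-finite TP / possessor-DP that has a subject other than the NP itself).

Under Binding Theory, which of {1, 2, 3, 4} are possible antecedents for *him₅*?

none

*him* is a pronoun, so Principle B applies: it must be free in its binding domain.
Binding domain of *him₅*: the matrix TP, whose subject is Diego₁.
*Diego₁* c-commands the pronoun within its binding domain → coindexation would violate Principle B.
*Stefan₂*: the pronoun c-commands this R-expression → coindexation would violate Principle C on *Stefan₂*.
*Pavel₃*: the pronoun c-commands this R-expression → coindexation would violate Principle C on *Pavel₃*.
*Anton₄*: the pronoun c-commands this R-expression → coindexation would violate Principle C on *Anton₄*.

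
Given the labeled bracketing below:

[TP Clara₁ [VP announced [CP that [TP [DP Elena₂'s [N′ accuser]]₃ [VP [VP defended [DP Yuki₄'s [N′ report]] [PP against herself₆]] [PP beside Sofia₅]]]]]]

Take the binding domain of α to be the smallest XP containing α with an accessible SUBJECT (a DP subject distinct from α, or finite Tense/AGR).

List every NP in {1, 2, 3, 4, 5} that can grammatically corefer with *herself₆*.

{3}

*herself* is an anaphor, so Principle A applies: it must be bound in its binding domain.
Binding domain of *herself₆*: the embedded TP, whose subject is [Elena₂'s accuser]₃.
*Clara₁* c-commands the anaphor but is outside its binding domain → cannot satisfy Principle A.
*Elena₂* does not c-command the anaphor → cannot bind it.
*[Elena₂'s accuser]₃* c-commands the anaphor within its binding domain → licit binder.
*Yuki₄* does not c-command the anaphor → cannot bind it.
*Sofia₅* does not c-command the anaphor → cannot bind it.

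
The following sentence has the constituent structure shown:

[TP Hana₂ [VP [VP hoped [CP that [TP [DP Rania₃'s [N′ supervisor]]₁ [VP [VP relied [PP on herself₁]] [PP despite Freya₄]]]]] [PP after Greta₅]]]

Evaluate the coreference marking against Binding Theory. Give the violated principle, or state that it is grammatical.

The two coindexed NPs are *[Rania₃'s supervisor]₁* and *herself₁*.
*herself₁* is an anaphor; its binding domain is the embedded TP, whose subject is [Rania₃'s supervisor]₁. *[Rania₃'s supervisor]₁* c-commands it within that domain and shares its index, so Principle A is satisfied.
*[Rania₃'s supervisor]₁* is an R-expression; *herself₁* does not c-command it, and no other NP shares its index, so Principle C is satisfied.
All principles are respected.

grammatical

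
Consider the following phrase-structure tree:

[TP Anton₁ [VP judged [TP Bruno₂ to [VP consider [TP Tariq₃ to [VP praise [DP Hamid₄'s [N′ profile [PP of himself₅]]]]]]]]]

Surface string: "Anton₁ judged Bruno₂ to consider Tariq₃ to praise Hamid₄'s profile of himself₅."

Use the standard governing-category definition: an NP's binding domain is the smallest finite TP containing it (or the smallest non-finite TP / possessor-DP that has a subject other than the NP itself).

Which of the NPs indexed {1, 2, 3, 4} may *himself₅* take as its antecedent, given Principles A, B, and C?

{4}

*himself* is an anaphor, so Principle A applies: it must be bound in its binding domain.
Binding domain of *himself₅*: the possessed DP, whose subject is Hamid₄.
*Anton₁* c-commands the anaphor but is outside its binding domain → cannot satisfy Principle A.
*Bruno₂* c-commands the anaphor but is outside its binding domain → cannot satisfy Principle A.
*Tariq₃* c-commands the anaphor but is outside its binding domain → cannot satisfy Principle A.
*Hamid₄* c-commands the anaphor within its binding domain → licit binder.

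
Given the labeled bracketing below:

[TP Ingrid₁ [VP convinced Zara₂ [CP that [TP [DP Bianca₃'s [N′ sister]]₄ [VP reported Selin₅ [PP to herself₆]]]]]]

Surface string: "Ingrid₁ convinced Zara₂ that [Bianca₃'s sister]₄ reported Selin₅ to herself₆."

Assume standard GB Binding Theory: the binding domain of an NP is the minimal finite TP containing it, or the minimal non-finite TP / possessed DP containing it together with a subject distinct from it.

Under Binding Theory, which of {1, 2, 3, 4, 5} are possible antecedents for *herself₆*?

*herself* is an anaphor, so Principle A applies: it must be bound in its binding domain.
Binding domain of *herself₆*: the embedded TP, whose subject is [Bianca₃'s sister]₄.
*Ingrid₁* c-commands the anaphor but is outside its binding domain → cannot satisfy Principle A.
*Zara₂* c-commands the anaphor but is outside its binding domain → cannot satisfy Principle A.
*Bianca₃* does not c-command the anaphor → cannot bind it.
*[Bianca₃'s sister]₄* c-commands the anaphor within its binding domain → licit binder.
*Selin₅* c-commands the anaphor within its binding domain → licit binder.

{4, 5}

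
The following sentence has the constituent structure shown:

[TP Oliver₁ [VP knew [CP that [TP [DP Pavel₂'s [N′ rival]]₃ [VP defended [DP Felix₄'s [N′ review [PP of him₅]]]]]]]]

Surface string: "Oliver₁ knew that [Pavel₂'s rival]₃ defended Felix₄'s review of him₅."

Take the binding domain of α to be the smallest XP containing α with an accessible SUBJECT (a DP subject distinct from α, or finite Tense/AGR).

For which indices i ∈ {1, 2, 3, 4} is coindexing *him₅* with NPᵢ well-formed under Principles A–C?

*him* is a pronoun, so Principle B applies: it must be free in its binding domain.
Binding domain of *him₅*: the possessed DP, whose subject is Felix₄.
*Oliver₁* c-commands the pronoun but from outside its binding domain, and is not c-commanded by it → coindexation permitted.
*Pavel₂* and the pronoun do not c-command one another → neither Principle B nor Principle C is at stake; coindexation permitted.
*[Pavel₂'s rival]₃* c-commands the pronoun but from outside its binding domain, and is not c-commanded by it → coindexation permitted.
*Felix₄* c-commands the pronoun within its binding domain → coindexation would violate Principle B.

{1, 2, 3}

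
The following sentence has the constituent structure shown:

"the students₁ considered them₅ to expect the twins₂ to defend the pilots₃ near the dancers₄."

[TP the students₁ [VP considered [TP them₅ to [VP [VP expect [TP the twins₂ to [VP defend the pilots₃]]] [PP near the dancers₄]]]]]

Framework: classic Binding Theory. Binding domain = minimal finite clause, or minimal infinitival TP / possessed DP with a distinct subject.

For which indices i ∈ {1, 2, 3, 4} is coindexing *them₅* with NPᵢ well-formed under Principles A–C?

none

*them* is a pronoun, so Principle B applies: it must be free in its binding domain.
Binding domain of *them₅*: the matrix TP, whose subject is the students₁.
*the students₁* c-commands the pronoun within its binding domain → coindexation would violate Principle B.
*the twins₂*: the pronoun c-commands this R-expression → coindexation would violate Principle C on *the twins₂*.
*the pilots₃*: the pronoun c-commands this R-expression → coindexation would violate Principle C on *the pilots₃*.
*the dancers₄*: the pronoun c-commands this R-expression → coindexation would violate Principle C on *the dancers₄*.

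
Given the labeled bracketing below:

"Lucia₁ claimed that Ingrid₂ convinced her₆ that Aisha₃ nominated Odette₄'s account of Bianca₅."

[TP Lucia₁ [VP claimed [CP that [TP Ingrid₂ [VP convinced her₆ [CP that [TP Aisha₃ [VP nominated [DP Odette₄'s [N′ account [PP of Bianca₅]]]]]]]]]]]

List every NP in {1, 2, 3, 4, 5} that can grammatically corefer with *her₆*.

*her* is a pronoun, so Principle B applies: it must be free in its binding domain.
Binding domain of *her₆*: the embedded TP, whose subject is Ingrid₂.
*Lucia₁* c-commands the pronoun but from outside its binding domain, and is not c-commanded by it → coindexation permitted.
*Ingrid₂* c-commands the pronoun within its binding domain → coindexation would violate Principle B.
*Aisha₃*: the pronoun c-commands this R-expression → coindexation would violate Principle C on *Aisha₃*.
*Odette₄*: the pronoun c-commands this R-expression → coindexation would violate Principle C on *Odette₄*.
*Bianca₅*: the pronoun c-commands this R-expression → coindexation would violate Principle C on *Bianca₅*.

{1}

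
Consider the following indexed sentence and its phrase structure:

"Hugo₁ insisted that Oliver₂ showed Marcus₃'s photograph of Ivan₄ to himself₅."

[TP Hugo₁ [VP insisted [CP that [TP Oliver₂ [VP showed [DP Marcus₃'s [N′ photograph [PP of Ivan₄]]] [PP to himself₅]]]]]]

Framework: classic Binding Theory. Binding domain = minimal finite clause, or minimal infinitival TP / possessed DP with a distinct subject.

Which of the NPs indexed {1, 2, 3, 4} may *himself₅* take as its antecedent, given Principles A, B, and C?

*himself* is an anaphor, so Principle A applies: it must be bound in its binding domain.
Binding domain of *himself₅*: the embedded TP, whose subject is Oliver₂.
*Hugo₁* c-commands the anaphor but is outside its binding domain → cannot satisfy Principle A.
*Oliver₂* c-commands the anaphor within its binding domain → licit binder.
*Marcus₃* does not c-command the anaphor → cannot bind it.
*Ivan₄* does not c-command the anaphor → cannot bind it.

{2}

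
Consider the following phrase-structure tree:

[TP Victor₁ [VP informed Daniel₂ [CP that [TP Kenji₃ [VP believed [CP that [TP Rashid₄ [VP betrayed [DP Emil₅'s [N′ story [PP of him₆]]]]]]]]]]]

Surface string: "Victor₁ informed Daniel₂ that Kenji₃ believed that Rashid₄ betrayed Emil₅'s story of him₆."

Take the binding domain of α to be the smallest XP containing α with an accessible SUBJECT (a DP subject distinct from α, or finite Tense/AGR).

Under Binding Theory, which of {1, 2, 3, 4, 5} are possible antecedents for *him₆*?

{1, 2, 3, 4}

*him* is a pronoun, so Principle B applies: it must be free in its binding domain.
Binding domain of *him₆*: the possessed DP, whose subject is Emil₅.
*Victor₁* c-commands the pronoun but from outside its binding domain, and is not c-commanded by it → coindexation permitted.
*Daniel₂* c-commands the pronoun but from outside its binding domain, and is not c-commanded by it → coindexation permitted.
*Kenji₃* c-commands the pronoun but from outside its binding domain, and is not c-commanded by it → coindexation permitted.
*Rashid₄* c-commands the pronoun but from outside its binding domain, and is not c-commanded by it → coindexation permitted.
*Emil₅* c-commands the pronoun within its binding domain → coindexation would violate Principle B.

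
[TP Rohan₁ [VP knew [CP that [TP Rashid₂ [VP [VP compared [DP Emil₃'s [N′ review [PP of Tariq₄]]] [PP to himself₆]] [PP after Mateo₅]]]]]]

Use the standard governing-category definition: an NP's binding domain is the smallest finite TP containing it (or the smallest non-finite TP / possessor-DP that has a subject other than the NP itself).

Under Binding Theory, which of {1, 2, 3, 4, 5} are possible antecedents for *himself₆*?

*himself* is an anaphor, so Principle A applies: it must be bound in its binding domain.
Binding domain of *himself₆*: the embedded TP, whose subject is Rashid₂.
*Rohan₁* c-commands the anaphor but is outside its binding domain → cannot satisfy Principle A.
*Rashid₂* c-commands the anaphor within its binding domain → licit binder.
*Emil₃* does not c-command the anaphor → cannot bind it.
*Tariq₄* does not c-command the anaphor → cannot bind it.
*Mateo₅* does not c-command the anaphor → cannot bind it.

{2}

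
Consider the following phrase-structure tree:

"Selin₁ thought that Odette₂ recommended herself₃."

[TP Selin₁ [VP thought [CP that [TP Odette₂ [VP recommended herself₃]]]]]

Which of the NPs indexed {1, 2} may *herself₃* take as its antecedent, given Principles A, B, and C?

*herself* is an anaphor, so Principle A applies: it must be bound in its binding domain.
Binding domain of *herself₃*: the embedded TP, whose subject is Odette₂.
*Selin₁* c-commands the anaphor but is outside its binding domain → cannot satisfy Principle A.
*Odette₂* c-commands the anaphor within its binding domain → licit binder.

{2}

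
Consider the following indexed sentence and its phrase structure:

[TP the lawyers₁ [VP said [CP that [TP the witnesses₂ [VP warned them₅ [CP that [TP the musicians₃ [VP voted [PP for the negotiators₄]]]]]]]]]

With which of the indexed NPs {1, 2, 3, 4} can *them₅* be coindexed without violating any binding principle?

{1}

*them* is a pronoun, so Principle B applies: it must be free in its binding domain.
Binding domain of *them₅*: the embedded TP, whose subject is the witnesses₂.
*the lawyers₁* c-commands the pronoun but from outside its binding domain, and is not c-commanded by it → coindexation permitted.
*the witnesses₂* c-commands the pronoun within its binding domain → coindexation would violate Principle B.
*the musicians₃*: the pronoun c-commands this R-expression → coindexation would violate Principle C on *the musicians₃*.
*the negotiators₄*: the pronoun c-commands this R-expression → coindexation would violate Principle C on *the negotiators₄*.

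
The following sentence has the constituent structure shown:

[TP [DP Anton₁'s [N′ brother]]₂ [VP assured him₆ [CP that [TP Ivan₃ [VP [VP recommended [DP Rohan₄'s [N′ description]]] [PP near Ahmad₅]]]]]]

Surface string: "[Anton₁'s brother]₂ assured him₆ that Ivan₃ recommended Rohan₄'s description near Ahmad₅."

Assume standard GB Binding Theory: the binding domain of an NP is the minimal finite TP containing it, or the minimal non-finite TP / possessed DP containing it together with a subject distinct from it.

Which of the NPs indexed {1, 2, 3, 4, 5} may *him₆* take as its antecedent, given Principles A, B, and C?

*him* is a pronoun, so Principle B applies: it must be free in its binding domain.
Binding domain of *him₆*: the matrix TP, whose subject is [Anton₁'s brother]₂.
*Anton₁* and the pronoun do not c-command one another → neither Principle B nor Principle C is at stake; coindexation permitted.
*[Anton₁'s brother]₂* c-commands the pronoun within its binding domain → coindexation would violate Principle B.
*Ivan₃*: the pronoun c-commands this R-expression → coindexation would violate Principle C on *Ivan₃*.
*Rohan₄*: the pronoun c-commands this R-expression → coindexation would violate Principle C on *Rohan₄*.
*Ahmad₅*: the pronoun c-commands this R-expression → coindexation would violate Principle C on *Ahmad₅*.

{1}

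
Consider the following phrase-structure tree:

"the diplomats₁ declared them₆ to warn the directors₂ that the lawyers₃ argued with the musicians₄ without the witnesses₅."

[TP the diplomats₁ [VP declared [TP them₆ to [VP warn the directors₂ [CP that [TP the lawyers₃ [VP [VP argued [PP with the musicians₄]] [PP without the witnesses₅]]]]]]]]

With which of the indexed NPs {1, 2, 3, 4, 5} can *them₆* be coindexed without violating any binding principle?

*them* is a pronoun, so Principle B applies: it must be free in its binding domain.
Binding domain of *them₆*: the matrix TP, whose subject is the diplomats₁.
*the diplomats₁* c-commands the pronoun within its binding domain → coindexation would violate Principle B.
*the directors₂*: the pronoun c-commands this R-expression → coindexation would violate Principle C on *the directors₂*.
*the lawyers₃*: the pronoun c-commands this R-expression → coindexation would violate Principle C on *the lawyers₃*.
*the musicians₄*: the pronoun c-commands this R-expression → coindexation would violate Principle C on *the musicians₄*.
*the witnesses₅*: the pronoun c-commands this R-expression → coindexation would violate Principle C on *the witnesses₅*.

none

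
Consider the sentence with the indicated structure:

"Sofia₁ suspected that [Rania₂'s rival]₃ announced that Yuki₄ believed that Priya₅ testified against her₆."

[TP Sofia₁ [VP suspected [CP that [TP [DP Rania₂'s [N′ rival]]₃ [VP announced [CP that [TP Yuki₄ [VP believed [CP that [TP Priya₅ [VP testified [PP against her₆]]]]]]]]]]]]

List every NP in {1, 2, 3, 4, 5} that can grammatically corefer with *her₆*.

{1, 2, 3, 4}

*her* is a pronoun, so Principle B applies: it must be free in its binding domain.
Binding domain of *her₆*: the embedded TP, whose subject is Priya₅.
*Sofia₁* c-commands the pronoun but from outside its binding domain, and is not c-commanded by it → coindexation permitted.
*Rania₂* and the pronoun do not c-command one another → neither Principle B nor Principle C is at stake; coindexation permitted.
*[Rania₂'s rival]₃* c-commands the pronoun but from outside its binding domain, and is not c-commanded by it → coindexation permitted.
*Yuki₄* c-commands the pronoun but from outside its binding domain, and is not c-commanded by it → coindexation permitted.
*Priya₅* c-commands the pronoun within its binding domain → coindexation would violate Principle B.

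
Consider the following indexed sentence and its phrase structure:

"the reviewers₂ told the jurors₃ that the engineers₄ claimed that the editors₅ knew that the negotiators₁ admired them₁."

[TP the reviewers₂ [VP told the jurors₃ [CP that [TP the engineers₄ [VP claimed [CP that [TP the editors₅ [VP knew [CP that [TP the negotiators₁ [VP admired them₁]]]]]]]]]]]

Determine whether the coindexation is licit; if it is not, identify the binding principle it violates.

The two coindexed NPs are *the negotiators₁* and *them₁*.
*them₁* is a pronoun. Its binding domain is the embedded TP, whose subject is the negotiators₁.
*the negotiators₁* c-commands it within that domain and carries the same index.
The pronoun is locally bound → Principle B violation.

Principle B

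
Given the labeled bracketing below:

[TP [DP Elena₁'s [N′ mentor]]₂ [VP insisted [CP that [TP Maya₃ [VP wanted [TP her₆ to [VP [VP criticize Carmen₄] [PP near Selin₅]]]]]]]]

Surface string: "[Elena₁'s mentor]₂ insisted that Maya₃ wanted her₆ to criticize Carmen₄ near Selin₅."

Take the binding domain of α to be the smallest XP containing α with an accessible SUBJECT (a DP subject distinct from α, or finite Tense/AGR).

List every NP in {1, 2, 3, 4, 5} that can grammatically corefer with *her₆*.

*her* is a pronoun, so Principle B applies: it must be free in its binding domain.
Binding domain of *her₆*: the embedded TP, whose subject is Maya₃.
*Elena₁* and the pronoun do not c-command one another → neither Principle B nor Principle C is at stake; coindexation permitted.
*[Elena₁'s mentor]₂* c-commands the pronoun but from outside its binding domain, and is not c-commanded by it → coindexation permitted.
*Maya₃* c-commands the pronoun within its binding domain → coindexation would violate Principle B.
*Carmen₄*: the pronoun c-commands this R-expression → coindexation would violate Principle C on *Carmen₄*.
*Selin₅*: the pronoun c-commands this R-expression → coindexation would violate Principle C on *Selin₅*.

{1, 2}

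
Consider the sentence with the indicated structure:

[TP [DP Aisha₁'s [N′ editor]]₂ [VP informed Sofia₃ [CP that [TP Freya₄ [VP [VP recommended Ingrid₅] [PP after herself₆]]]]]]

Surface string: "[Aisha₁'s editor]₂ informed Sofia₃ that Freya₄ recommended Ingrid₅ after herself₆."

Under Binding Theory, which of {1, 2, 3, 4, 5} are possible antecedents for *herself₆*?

{4}

*herself* is an anaphor, so Principle A applies: it must be bound in its binding domain.
Binding domain of *herself₆*: the embedded TP, whose subject is Freya₄.
*Aisha₁* does not c-command the anaphor → cannot bind it.
*[Aisha₁'s editor]₂* c-commands the anaphor but is outside its binding domain → cannot satisfy Principle A.
*Sofia₃* c-commands the anaphor but is outside its binding domain → cannot satisfy Principle A.
*Freya₄* c-commands the anaphor within its binding domain → licit binder.
*Ingrid₅* does not c-command the anaphor → cannot bind it.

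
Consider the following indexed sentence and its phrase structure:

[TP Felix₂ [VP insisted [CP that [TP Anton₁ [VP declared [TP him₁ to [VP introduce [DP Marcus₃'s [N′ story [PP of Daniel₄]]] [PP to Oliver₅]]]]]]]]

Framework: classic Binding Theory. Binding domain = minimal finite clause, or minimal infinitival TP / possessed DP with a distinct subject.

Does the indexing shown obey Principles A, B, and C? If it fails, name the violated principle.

Principle B

The two coindexed NPs are *Anton₁* and *him₁*.
*him₁* is a pronoun. Its binding domain is the embedded TP, whose subject is Anton₁.
*Anton₁* c-commands it within that domain and carries the same index.
The pronoun is locally bound → Principle B violation.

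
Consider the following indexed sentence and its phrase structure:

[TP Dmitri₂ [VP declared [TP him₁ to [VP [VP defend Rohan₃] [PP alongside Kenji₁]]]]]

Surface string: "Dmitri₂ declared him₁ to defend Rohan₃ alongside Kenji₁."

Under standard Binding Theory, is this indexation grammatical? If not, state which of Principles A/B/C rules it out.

Principle C

The two coindexed NPs are *him₁* and *Kenji₁*.
*Kenji₁* is an R-expression. Principle C requires it to be free everywhere.
*him₁* c-commands it and carries the same index.
The R-expression is bound → Principle C violation.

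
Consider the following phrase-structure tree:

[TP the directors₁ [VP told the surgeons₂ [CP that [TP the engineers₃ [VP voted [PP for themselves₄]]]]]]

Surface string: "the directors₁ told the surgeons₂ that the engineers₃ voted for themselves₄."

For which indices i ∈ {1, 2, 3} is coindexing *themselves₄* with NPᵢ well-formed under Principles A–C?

*themselves* is an anaphor, so Principle A applies: it must be bound in its binding domain.
Binding domain of *themselves₄*: the embedded TP, whose subject is the engineers₃.
*the directors₁* c-commands the anaphor but is outside its binding domain → cannot satisfy Principle A.
*the surgeons₂* c-commands the anaphor but is outside its binding domain → cannot satisfy Principle A.
*the engineers₃* c-commands the anaphor within its binding domain → licit binder.

{3}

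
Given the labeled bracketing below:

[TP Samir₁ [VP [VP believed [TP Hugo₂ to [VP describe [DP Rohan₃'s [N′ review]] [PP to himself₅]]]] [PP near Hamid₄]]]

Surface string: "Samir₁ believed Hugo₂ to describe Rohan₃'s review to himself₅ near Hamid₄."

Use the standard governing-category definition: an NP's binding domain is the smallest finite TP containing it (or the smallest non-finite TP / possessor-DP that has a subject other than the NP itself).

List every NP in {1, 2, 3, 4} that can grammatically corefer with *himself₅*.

{2}

*himself* is an anaphor, so Principle A applies: it must be bound in its binding domain.
Binding domain of *himself₅*: the embedded TP, whose subject is Hugo₂.
*Samir₁* c-commands the anaphor but is outside its binding domain → cannot satisfy Principle A.
*Hugo₂* c-commands the anaphor within its binding domain → licit binder.
*Rohan₃* does not c-command the anaphor → cannot bind it.
*Hamid₄* does not c-command the anaphor → cannot bind it.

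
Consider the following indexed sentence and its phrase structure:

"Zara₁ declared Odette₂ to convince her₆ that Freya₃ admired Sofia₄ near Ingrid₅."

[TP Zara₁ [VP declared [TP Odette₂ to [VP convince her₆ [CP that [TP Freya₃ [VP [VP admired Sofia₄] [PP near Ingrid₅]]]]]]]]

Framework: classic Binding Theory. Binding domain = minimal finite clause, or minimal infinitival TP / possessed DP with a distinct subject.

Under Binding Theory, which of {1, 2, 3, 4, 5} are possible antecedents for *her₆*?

{1}

*her* is a pronoun, so Principle B applies: it must be free in its binding domain.
Binding domain of *her₆*: the embedded TP, whose subject is Odette₂.
*Zara₁* c-commands the pronoun but from outside its binding domain, and is not c-commanded by it → coindexation permitted.
*Odette₂* c-commands the pronoun within its binding domain → coindexation would violate Principle B.
*Freya₃*: the pronoun c-commands this R-expression → coindexation would violate Principle C on *Freya₃*.
*Sofia₄*: the pronoun c-commands this R-expression → coindexation would violate Principle C on *Sofia₄*.
*Ingrid₅*: the pronoun c-commands this R-expression → coindexation would violate Principle C on *Ingrid₅*.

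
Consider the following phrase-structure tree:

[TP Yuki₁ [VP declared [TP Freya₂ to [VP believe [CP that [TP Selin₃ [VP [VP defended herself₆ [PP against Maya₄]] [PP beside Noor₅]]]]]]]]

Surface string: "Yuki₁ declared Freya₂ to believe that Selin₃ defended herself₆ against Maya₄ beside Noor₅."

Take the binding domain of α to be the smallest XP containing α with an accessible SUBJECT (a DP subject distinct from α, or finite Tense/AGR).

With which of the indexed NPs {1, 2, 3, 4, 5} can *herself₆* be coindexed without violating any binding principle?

{3}

*herself* is an anaphor, so Principle A applies: it must be bound in its binding domain.
Binding domain of *herself₆*: the embedded TP, whose subject is Selin₃.
*Yuki₁* c-commands the anaphor but is outside its binding domain → cannot satisfy Principle A.
*Freya₂* c-commands the anaphor but is outside its binding domain → cannot satisfy Principle A.
*Selin₃* c-commands the anaphor within its binding domain → licit binder.
*Maya₄* does not c-command the anaphor → cannot bind it.
*Noor₅* does not c-command the anaphor → cannot bind it.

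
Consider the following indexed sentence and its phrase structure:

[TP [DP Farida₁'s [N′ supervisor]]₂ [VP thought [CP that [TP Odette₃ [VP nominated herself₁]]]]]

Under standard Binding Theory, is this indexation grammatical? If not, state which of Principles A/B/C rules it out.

The two coindexed NPs are *Farida₁* and *herself₁*.
*herself₁* is an anaphor. Principle A requires it to be bound within its binding domain — the embedded TP, whose subject is Odette₃.
Within that domain it is c-commanded by *Odette₃*, which does not share its index.
*Farida₁* does not c-command the anaphor at all.
The anaphor is unbound in its domain → Principle A violation.

Principle A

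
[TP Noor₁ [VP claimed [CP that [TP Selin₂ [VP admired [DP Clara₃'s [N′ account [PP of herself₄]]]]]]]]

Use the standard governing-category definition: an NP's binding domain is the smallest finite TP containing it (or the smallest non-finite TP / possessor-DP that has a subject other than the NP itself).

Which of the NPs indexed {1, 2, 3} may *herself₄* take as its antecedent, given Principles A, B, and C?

*herself* is an anaphor, so Principle A applies: it must be bound in its binding domain.
Binding domain of *herself₄*: the possessed DP, whose subject is Clara₃.
*Noor₁* c-commands the anaphor but is outside its binding domain → cannot satisfy Principle A.
*Selin₂* c-commands the anaphor but is outside its binding domain → cannot satisfy Principle A.
*Clara₃* c-commands the anaphor within its binding domain → licit binder.

{3}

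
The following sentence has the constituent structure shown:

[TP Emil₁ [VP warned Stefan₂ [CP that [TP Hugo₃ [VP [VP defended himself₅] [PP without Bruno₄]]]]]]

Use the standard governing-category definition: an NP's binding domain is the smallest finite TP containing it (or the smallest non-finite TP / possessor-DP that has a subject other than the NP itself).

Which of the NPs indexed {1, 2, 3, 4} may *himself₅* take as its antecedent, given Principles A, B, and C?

*himself* is an anaphor, so Principle A applies: it must be bound in its binding domain.
Binding domain of *himself₅*: the embedded TP, whose subject is Hugo₃.
*Emil₁* c-commands the anaphor but is outside its binding domain → cannot satisfy Principle A.
*Stefan₂* c-commands the anaphor but is outside its binding domain → cannot satisfy Principle A.
*Hugo₃* c-commands the anaphor within its binding domain → licit binder.
*Bruno₄* does not c-command the anaphor → cannot bind it.

{3}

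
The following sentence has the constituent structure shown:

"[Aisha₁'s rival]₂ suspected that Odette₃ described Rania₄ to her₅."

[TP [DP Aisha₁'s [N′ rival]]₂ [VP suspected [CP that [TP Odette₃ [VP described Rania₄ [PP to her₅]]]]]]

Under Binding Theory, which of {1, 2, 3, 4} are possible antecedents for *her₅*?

{1, 2}

*her* is a pronoun, so Principle B applies: it must be free in its binding domain.
Binding domain of *her₅*: the embedded TP, whose subject is Odette₃.
*Aisha₁* and the pronoun do not c-command one another → neither Principle B nor Principle C is at stake; coindexation permitted.
*[Aisha₁'s rival]₂* c-commands the pronoun but from outside its binding domain, and is not c-commanded by it → coindexation permitted.
*Odette₃* c-commands the pronoun within its binding domain → coindexation would violate Principle B.
*Rania₄* c-commands the pronoun within its binding domain → coindexation would violate Principle B.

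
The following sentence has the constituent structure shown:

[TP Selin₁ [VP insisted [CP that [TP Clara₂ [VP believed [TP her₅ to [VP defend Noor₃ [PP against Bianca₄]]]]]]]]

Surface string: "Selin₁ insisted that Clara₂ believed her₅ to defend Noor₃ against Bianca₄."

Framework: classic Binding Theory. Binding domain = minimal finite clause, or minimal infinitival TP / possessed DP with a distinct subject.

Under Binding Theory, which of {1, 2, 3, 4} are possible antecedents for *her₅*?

{1}

*her* is a pronoun, so Principle B applies: it must be free in its binding domain.
Binding domain of *her₅*: the embedded TP, whose subject is Clara₂.
*Selin₁* c-commands the pronoun but from outside its binding domain, and is not c-commanded by it → coindexation permitted.
*Clara₂* c-commands the pronoun within its binding domain → coindexation would violate Principle B.
*Noor₃*: the pronoun c-commands this R-expression → coindexation would violate Principle C on *Noor₃*.
*Bianca₄*: the pronoun c-commands this R-expression → coindexation would violate Principle C on *Bianca₄*.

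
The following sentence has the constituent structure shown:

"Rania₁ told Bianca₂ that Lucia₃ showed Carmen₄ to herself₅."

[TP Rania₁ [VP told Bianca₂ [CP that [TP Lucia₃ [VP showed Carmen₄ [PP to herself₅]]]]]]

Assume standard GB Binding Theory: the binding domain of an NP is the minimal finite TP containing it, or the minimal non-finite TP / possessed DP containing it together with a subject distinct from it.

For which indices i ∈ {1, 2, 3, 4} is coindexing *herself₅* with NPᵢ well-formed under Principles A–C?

*herself* is an anaphor, so Principle A applies: it must be bound in its binding domain.
Binding domain of *herself₅*: the embedded TP, whose subject is Lucia₃.
*Rania₁* c-commands the anaphor but is outside its binding domain → cannot satisfy Principle A.
*Bianca₂* c-commands the anaphor but is outside its binding domain → cannot satisfy Principle A.
*Lucia₃* c-commands the anaphor within its binding domain → licit binder.
*Carmen₄* c-commands the anaphor within its binding domain → licit binder.

{3, 4}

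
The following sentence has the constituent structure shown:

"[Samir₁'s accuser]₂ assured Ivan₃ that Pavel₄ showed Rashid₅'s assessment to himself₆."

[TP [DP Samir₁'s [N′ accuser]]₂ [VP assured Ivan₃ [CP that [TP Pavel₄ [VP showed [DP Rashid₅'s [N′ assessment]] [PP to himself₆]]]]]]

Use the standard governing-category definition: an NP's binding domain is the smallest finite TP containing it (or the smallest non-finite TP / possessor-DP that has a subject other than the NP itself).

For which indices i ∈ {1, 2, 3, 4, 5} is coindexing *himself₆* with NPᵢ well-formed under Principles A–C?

{4}

*himself* is an anaphor, so Principle A applies: it must be bound in its binding domain.
Binding domain of *himself₆*: the embedded TP, whose subject is Pavel₄.
*Samir₁* does not c-command the anaphor → cannot bind it.
*[Samir₁'s accuser]₂* c-commands the anaphor but is outside its binding domain → cannot satisfy Principle A.
*Ivan₃* c-commands the anaphor but is outside its binding domain → cannot satisfy Principle A.
*Pavel₄* c-commands the anaphor within its binding domain → licit binder.
*Rashid₅* does not c-command the anaphor → cannot bind it.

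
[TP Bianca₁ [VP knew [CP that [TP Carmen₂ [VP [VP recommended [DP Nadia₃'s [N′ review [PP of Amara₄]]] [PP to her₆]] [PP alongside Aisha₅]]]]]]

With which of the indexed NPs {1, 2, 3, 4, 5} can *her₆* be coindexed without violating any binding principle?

*her* is a pronoun, so Principle B applies: it must be free in its binding domain.
Binding domain of *her₆*: the embedded TP, whose subject is Carmen₂.
*Bianca₁* c-commands the pronoun but from outside its binding domain, and is not c-commanded by it → coindexation permitted.
*Carmen₂* c-commands the pronoun within its binding domain → coindexation would violate Principle B.
*Nadia₃* and the pronoun do not c-command one another → neither Principle B nor Principle C is at stake; coindexation permitted.
*Amara₄* and the pronoun do not c-command one another → neither Principle B nor Principle C is at stake; coindexation permitted.
*Aisha₅* and the pronoun do not c-command one another → neither Principle B nor Principle C is at stake; coindexation permitted.

{1, 3, 4, 5}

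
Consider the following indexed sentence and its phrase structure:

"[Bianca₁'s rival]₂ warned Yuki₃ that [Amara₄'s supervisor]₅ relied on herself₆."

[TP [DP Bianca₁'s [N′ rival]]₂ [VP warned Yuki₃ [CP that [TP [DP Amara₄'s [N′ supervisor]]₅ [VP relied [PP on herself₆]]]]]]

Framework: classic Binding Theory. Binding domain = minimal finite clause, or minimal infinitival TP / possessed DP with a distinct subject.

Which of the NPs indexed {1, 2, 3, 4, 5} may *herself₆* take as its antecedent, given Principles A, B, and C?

*herself* is an anaphor, so Principle A applies: it must be bound in its binding domain.
Binding domain of *herself₆*: the embedded TP, whose subject is [Amara₄'s supervisor]₅.
*Bianca₁* does not c-command the anaphor → cannot bind it.
*[Bianca₁'s rival]₂* c-commands the anaphor but is outside its binding domain → cannot satisfy Principle A.
*Yuki₃* c-commands the anaphor but is outside its binding domain → cannot satisfy Principle A.
*Amara₄* does not c-command the anaphor → cannot bind it.
*[Amara₄'s supervisor]₅* c-commands the anaphor within its binding domain → licit binder.

{5}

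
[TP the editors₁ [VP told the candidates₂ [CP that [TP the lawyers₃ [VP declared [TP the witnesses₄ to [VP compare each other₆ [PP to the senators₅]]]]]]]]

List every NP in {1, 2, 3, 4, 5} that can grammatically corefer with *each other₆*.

{4}

*each other* is an anaphor, so Principle A applies: it must be bound in its binding domain.
Binding domain of *each other₆*: the embedded TP, whose subject is the witnesses₄.
*the editors₁* c-commands the anaphor but is outside its binding domain → cannot satisfy Principle A.
*the candidates₂* c-commands the anaphor but is outside its binding domain → cannot satisfy Principle A.
*the lawyers₃* c-commands the anaphor but is outside its binding domain → cannot satisfy Principle A.
*the witnesses₄* c-commands the anaphor within its binding domain → licit binder.
*the senators₅* does not c-command the anaphor → cannot bind it.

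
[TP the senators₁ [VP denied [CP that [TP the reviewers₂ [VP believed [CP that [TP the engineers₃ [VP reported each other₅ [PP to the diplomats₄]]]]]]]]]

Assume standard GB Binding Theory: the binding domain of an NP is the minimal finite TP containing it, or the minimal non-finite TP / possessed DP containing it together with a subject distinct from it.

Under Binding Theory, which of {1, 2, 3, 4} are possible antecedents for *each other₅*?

*each other* is an anaphor, so Principle A applies: it must be bound in its binding domain.
Binding domain of *each other₅*: the embedded TP, whose subject is the engineers₃.
*the senators₁* c-commands the anaphor but is outside its binding domain → cannot satisfy Principle A.
*the reviewers₂* c-commands the anaphor but is outside its binding domain → cannot satisfy Principle A.
*the engineers₃* c-commands the anaphor within its binding domain → licit binder.
*the diplomats₄* does not c-command the anaphor → cannot bind it.

{3}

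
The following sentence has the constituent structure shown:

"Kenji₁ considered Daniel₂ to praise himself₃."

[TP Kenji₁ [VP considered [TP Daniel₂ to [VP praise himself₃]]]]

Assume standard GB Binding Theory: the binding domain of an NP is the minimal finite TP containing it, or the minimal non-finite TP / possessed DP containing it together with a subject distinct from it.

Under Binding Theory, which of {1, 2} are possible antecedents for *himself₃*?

*himself* is an anaphor, so Principle A applies: it must be bound in its binding domain.
Binding domain of *himself₃*: the embedded TP, whose subject is Daniel₂.
*Kenji₁* c-commands the anaphor but is outside its binding domain → cannot satisfy Principle A.
*Daniel₂* c-commands the anaphor within its binding domain → licit binder.

{2}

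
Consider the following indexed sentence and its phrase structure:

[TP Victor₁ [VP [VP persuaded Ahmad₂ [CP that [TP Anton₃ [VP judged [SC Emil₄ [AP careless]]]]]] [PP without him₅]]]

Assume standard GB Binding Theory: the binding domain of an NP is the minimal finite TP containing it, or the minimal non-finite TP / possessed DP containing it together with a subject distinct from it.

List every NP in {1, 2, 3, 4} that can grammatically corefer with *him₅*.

{2, 3, 4}

*him* is a pronoun, so Principle B applies: it must be free in its binding domain.
Binding domain of *him₅*: the matrix TP, whose subject is Victor₁.
*Victor₁* c-commands the pronoun within its binding domain → coindexation would violate Principle B.
*Ahmad₂* and the pronoun do not c-command one another → neither Principle B nor Principle C is at stake; coindexation permitted.
*Anton₃* and the pronoun do not c-command one another → neither Principle B nor Principle C is at stake; coindexation permitted.
*Emil₄* and the pronoun do not c-command one another → neither Principle B nor Principle C is at stake; coindexation permitted.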